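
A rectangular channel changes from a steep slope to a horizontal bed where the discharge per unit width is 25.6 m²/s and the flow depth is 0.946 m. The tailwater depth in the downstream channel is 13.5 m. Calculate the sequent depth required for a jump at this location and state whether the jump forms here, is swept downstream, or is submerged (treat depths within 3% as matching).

y₂ = 11.4 m; the jump is submerged

V₁ = q/y₁ = 25.6/0.946 = 27.1 m/s. Fr₁ = V₁/√(g·y₁) = 27.1/√(9.81×0.946) = 8.88.
Sequent-depth ratio: y₂/y₁ = ½[√(1 + 8Fr₁²) − 1] = ½[√632.3 − 1] = 12.1.
y₂ = 12.1 × 0.946 = 11.4 m.
Tailwater y_tw = 13.5 m: y_tw > y₂, so the jump is submerged.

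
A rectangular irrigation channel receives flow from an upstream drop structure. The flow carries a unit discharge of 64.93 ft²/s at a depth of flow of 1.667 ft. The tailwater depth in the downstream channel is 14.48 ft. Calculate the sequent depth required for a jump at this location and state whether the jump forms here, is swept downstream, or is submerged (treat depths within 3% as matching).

y₂ = 11.73 ft; the jump is submerged

V₁ = q/y₁ = 64.93/1.667 = 38.95 ft/s. Fr₁ = V₁/√(g·y₁) = 38.95/√(32.2×1.667) = 5.316.
From the momentum equation for a rectangular channel, y₂/y₁ = ½[√(1 + 8Fr₁²) − 1] = ½[√227.11 − 1] = 7.035.
y₂ = 7.035 × 1.667 = 11.73 ft.
Tailwater y_tw = 14.48 ft: y_tw > y₂, so the jump is submerged.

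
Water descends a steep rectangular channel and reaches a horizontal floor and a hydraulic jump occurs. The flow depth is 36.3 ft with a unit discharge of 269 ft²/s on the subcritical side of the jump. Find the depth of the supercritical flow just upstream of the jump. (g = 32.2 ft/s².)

V₂ = q/y₂ = 269/36.3 = 7.41 ft/s; Fr₂ = V₂/√(g·y₂) = 0.217.
From the momentum equation (using Fr₂), y₁/y₂ = ½[√(1 + 8Fr₂²) − 1] = ½[√1.376 − 1] = 0.0865.
y₁ = 0.0865 × 36.3 = 3.14 ft.

y₁ = 3.14 ft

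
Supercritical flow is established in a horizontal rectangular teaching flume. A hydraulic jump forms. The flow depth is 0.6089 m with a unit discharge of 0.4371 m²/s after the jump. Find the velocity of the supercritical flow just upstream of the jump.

V₂ = q/y₂ = 0.4371/0.6089 = 0.7179 m/s; Fr₂ = V₂/√(g·y₂) = 0.2937.
From the momentum equation (using Fr₂), y₁/y₂ = ½[√(1 + 8Fr₂²) − 1] = ½[√1.6902 − 1] = 0.1500.
y₁ = 0.1500 × 0.6089 = 0.09135 m.
V₁ = q/y₁ = 0.4371/0.09135 = 4.785 m/s.

V₁ = 4.785 m/s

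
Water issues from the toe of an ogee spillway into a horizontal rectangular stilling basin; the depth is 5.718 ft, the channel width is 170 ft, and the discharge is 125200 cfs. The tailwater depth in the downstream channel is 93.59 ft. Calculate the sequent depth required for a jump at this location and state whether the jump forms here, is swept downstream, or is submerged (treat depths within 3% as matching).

q = Q/b = 125200/170 = 736.5 ft²/s; V₁ = q/y₁ = 128.8 ft/s. Fr₁ = V₁/√(g·y₁) = 9.492.
Bélanger equation: y₂/y₁ = ½[√(1 + 8Fr₁²) − 1] = ½[√721.80 − 1] = 12.93.
y₂ = 12.93 × 5.718 = 73.95 ft.
Tailwater y_tw = 93.59 ft: y_tw > y₂, so the jump is submerged.

y₂ = 73.95 ft; the jump is submerged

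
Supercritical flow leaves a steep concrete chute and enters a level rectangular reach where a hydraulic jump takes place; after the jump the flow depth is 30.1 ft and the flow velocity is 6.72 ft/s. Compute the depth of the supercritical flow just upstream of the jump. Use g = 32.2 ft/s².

y₁ = 2.58 ft

Fr₂ = V₂/√(g·y₂) = 6.72/√(32.2×30.1) = 0.216.
From the momentum equation (using Fr₂), y₁/y₂ = ½[√(1 + 8Fr₂²) − 1] = ½[√1.373 − 1] = 0.0858.
y₁ = 0.0858 × 30.1 = 2.58 ft.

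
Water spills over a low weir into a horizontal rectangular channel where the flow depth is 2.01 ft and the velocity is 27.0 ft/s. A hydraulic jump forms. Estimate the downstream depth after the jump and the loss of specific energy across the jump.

Fr₁ = V₁/√(g·y₁) = 27.0/√(32.2×2.01) = 3.36.
Sequent-depth ratio: y₂/y₁ = ½[√(1 + 8Fr₁²) − 1] = ½[√91.11 − 1] = 4.27.
y₂ = 4.27 × 2.01 = 8.59 ft.
q = V₁·y₁ = 27.0 × 2.01 = 54.3 ft²/s. V₂ = q/y₂ = 54.3/8.59 = 6.32 ft/s. E₁ = y₁ + V₁²/2g = 13.3 ft; E₂ = y₂ + V₂²/2g = 9.21 ft. ΔE = E₁ − E₂ = 4.12 ft.

y₂ = 8.59 ft; ΔE = 4.12 ft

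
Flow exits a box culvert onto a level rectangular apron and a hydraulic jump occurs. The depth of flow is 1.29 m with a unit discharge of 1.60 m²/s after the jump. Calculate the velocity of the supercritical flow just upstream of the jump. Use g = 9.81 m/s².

V₁ = 6.13 m/s

V₂ = q/y₂ = 1.60/1.29 = 1.24 m/s; Fr₂ = V₂/√(g·y₂) = 0.349.
The Bélanger relation is symmetric: y₁/y₂ = ½[√(1 + 8Fr₂²) − 1] = ½[√1.973 − 1] = 0.202.
y₁ = 0.202 × 1.29 = 0.261 m.
V₁ = q/y₁ = 1.60/0.261 = 6.13 m/s.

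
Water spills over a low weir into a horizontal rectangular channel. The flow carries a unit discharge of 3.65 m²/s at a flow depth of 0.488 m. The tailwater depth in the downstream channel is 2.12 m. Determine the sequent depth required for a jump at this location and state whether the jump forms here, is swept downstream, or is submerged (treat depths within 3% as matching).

V₁ = q/y₁ = 3.65/0.488 = 7.48 m/s. Fr₁ = V₁/√(g·y₁) = 7.48/√(9.81×0.488) = 3.42.
Conjugate-depth relation: y₂/y₁ = ½[√(1 + 8Fr₁²) − 1] = ½[√94.49 − 1] = 4.36.
y₂ = 4.36 × 0.488 = 2.13 m.
Tailwater y_tw = 2.12 m: y_tw ≈ y₂, so the jump forms here.

y₂ = 2.13 m; the jump forms here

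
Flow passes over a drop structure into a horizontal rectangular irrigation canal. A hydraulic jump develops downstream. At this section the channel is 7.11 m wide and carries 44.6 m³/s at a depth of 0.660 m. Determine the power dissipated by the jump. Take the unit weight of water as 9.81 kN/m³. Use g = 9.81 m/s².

P = 828 kW

q = Q/b = 44.6/7.11 = 6.27 m²/s; V₁ = q/y₁ = 9.50 m/s. Fr₁ = V₁/√(g·y₁) = 3.74.
Bélanger equation: y₂/y₁ = ½[√(1 + 8Fr₁²) − 1] = ½[√112.6 − 1] = 4.81.
y₂ = 4.81 × 0.660 = 3.17 m.
Head loss: ΔE = (y₂ − y₁)³/(4y₁y₂) = (3.17 − 0.660)³/(4×0.660×3.17) = 15.9/8.37 = 1.89 m.
P = γ·Q·ΔE = 9.81 × 44.6 × 1.89 = 828 kW.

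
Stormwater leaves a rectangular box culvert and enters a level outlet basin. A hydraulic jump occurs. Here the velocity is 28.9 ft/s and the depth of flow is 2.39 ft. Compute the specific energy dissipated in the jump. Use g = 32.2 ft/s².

Fr₁ = V₁/√(g·y₁) = 28.9/√(32.2×2.39) = 3.29.
Conjugate-depth relation: y₂/y₁ = ½[√(1 + 8Fr₁²) − 1] = ½[√87.82 − 1] = 4.19.
y₂ = 4.19 × 2.39 = 10.0 ft.
Head loss: ΔE = (y₂ − y₁)³/(4y₁y₂) = (10.0 − 2.39)³/(4×2.39×10.0) = 441/95.6 = 4.62 ft.

ΔE = 4.62 ft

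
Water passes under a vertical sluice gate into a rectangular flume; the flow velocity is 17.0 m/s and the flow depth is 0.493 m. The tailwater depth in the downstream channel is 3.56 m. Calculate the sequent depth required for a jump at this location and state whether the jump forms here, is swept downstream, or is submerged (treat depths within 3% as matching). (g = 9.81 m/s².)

Fr₁ = V₁/√(g·y₁) = 17.0/√(9.81×0.493) = 7.73.
Conjugate-depth relation: y₂/y₁ = ½[√(1 + 8Fr₁²) − 1] = ½[√479.0 − 1] = 10.4.
y₂ = 10.4 × 0.493 = 5.15 m.
Tailwater y_tw = 3.56 m: y_tw < y₂, so the jump is swept downstream.

y₂ = 5.15 m; the jump is swept downstream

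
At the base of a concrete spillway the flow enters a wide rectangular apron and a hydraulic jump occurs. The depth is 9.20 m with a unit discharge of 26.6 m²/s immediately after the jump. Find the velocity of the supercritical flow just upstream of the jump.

V₂ = q/y₂ = 26.6/9.20 = 2.89 m/s; Fr₂ = V₂/√(g·y₂) = 0.304.
From the momentum equation (using Fr₂), y₁/y₂ = ½[√(1 + 8Fr₂²) − 1] = ½[√1.741 − 1] = 0.160.
y₁ = 0.160 × 9.20 = 1.47 m.
V₁ = q/y₁ = 26.6/1.47 = 18.1 m/s.

V₁ = 18.1 m/s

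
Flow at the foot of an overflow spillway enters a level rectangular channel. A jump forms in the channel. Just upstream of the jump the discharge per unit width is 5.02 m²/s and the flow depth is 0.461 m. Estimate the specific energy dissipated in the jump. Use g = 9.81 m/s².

ΔE = 3.26 m

V₁ = q/y₁ = 5.02/0.461 = 10.9 m/s. Fr₁ = V₁/√(g·y₁) = 10.9/√(9.81×0.461) = 5.12.
From the momentum equation for a rectangular channel, y₂/y₁ = ½[√(1 + 8Fr₁²) − 1] = ½[√210.8 − 1] = 6.76.
y₂ = 6.76 × 0.461 = 3.12 m.
V₂ = q/y₂ = 5.02/3.12 = 1.61 m/s. E₁ = y₁ + V₁²/2g = 6.50 m; E₂ = y₂ + V₂²/2g = 3.25 m. ΔE = E₁ − E₂ = 3.26 m.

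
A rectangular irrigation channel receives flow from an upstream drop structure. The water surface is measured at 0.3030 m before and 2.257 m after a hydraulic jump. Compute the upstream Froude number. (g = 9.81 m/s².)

Fr₁ = 5.610

For a rectangular channel the momentum equation gives q² = ½·g·y₁·y₂·(y₁ + y₂) = ½×9.81×0.3030×2.257×2.560 = 8.587.
q = √8.587 = 2.930 m²/s.
V₁ = q/y₁ = 9.671 m/s; Fr₁ = V₁/√(g·y₁) = 5.610.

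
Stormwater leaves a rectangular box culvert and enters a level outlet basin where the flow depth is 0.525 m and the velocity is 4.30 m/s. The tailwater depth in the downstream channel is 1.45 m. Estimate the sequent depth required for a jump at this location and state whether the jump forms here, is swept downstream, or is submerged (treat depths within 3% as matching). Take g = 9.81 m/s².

Fr₁ = V₁/√(g·y₁) = 4.30/√(9.81×0.525) = 1.89.
By Bélanger, y₂/y₁ = ½[√(1 + 8Fr₁²) − 1] = ½[√29.72 − 1] = 2.23.
y₂ = 2.23 × 0.525 = 1.17 m.
Tailwater y_tw = 1.45 m: y_tw > y₂, so the jump is submerged.

y₂ = 1.17 m; the jump is submerged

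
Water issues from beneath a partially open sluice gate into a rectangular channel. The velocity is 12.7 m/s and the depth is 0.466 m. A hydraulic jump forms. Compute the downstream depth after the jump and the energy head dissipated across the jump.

y₂ = 3.69 m; ΔE = 4.87 m

Fr₁ = V₁/√(g·y₁) = 12.7/√(9.81×0.466) = 5.94.
By Bélanger, y₂/y₁ = ½[√(1 + 8Fr₁²) − 1] = ½[√283.3 − 1] = 7.92.
y₂ = 7.92 × 0.466 = 3.69 m.
q = V₁·y₁ = 12.7 × 0.466 = 5.92 m²/s. V₂ = q/y₂ = 5.92/3.69 = 1.60 m/s. E₁ = y₁ + V₁²/2g = 8.69 m; E₂ = y₂ + V₂²/2g = 3.82 m. ΔE = E₁ − E₂ = 4.87 m.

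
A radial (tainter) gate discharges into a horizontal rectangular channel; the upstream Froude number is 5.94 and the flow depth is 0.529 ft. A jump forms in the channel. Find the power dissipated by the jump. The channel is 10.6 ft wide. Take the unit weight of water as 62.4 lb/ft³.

Fr₁ = 5.94 (given).
By Bélanger, y₂/y₁ = ½[√(1 + 8Fr₁²) − 1] = ½[√283.3 − 1] = 7.92.
y₂ = 7.92 × 0.529 = 4.19 ft.
V₁ = Fr₁·√(g·y₁) = 5.94×√(32.2×0.529) = 24.5 ft/s; q = V₁·y₁ = 13.0 ft²/s. V₂ = q/y₂ = 13.0/4.19 = 3.10 ft/s. E₁ = y₁ + V₁²/2g = 9.86 ft; E₂ = y₂ + V₂²/2g = 4.34 ft. ΔE = E₁ − E₂ = 5.53 ft.
Q = q·b = 13.0 × 10.6 = 137 cfs. P = γ·Q·ΔE/550 = 62.4 × 137 × 5.53 / 550 = 86.2 hp.

P = 86.2 hp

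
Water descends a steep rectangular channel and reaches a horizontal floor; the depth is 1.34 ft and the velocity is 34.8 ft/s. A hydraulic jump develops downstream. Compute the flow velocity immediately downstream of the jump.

Fr₁ = V₁/√(g·y₁) = 34.8/√(32.2×1.34) = 5.30.
By Bélanger, y₂/y₁ = ½[√(1 + 8Fr₁²) − 1] = ½[√225.5 − 1] = 7.01.
y₂ = 7.01 × 1.34 = 9.39 ft.
q = V₁·y₁ = 34.8 × 1.34 = 46.6 ft²/s.
V₂ = q/y₂ = 46.6/9.39 = 4.97 ft/s.

V₂ = 4.97 ft/s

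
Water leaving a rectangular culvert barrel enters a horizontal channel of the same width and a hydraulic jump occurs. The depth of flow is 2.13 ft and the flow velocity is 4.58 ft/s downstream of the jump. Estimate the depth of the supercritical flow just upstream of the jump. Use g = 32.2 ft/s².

Fr₂ = V₂/√(g·y₂) = 4.58/√(32.2×2.13) = 0.553.
Since the conjugate-depth ratio holds either way, y₁/y₂ = ½[√(1 + 8Fr₂²) − 1] = ½[√3.447 − 1] = 0.428.
y₁ = 0.428 × 2.13 = 0.912 ft.

y₁ = 0.912 ft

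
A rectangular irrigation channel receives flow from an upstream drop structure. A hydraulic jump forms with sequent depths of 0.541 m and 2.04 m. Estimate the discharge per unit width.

For a rectangular channel the momentum equation gives q² = ½·g·y₁·y₂·(y₁ + y₂) = ½×9.81×0.541×2.04×2.58 = 14.0.
q = √14.0 = 3.74 m²/s.

q = 3.74 m²/s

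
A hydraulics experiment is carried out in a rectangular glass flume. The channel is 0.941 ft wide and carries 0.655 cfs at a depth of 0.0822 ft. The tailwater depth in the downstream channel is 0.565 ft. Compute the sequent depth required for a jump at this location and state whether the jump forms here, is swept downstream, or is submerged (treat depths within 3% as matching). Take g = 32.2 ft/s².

q = Q/b = 0.655/0.941 = 0.696 ft²/s; V₁ = q/y₁ = 8.47 ft/s. Fr₁ = V₁/√(g·y₁) = 5.20.
Conjugate-depth relation: y₂/y₁ = ½[√(1 + 8Fr₁²) − 1] = ½[√217.7 − 1] = 6.88.
y₂ = 6.88 × 0.0822 = 0.565 ft.
Tailwater y_tw = 0.565 ft: y_tw ≈ y₂, so the jump forms here.

y₂ = 0.565 ft; the jump forms here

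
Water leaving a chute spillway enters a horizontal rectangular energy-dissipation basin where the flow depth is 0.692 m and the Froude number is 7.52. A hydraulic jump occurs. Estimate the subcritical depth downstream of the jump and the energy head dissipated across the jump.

Fr₁ = 7.52 (given).
Bélanger equation: y₂/y₁ = ½[√(1 + 8Fr₁²) − 1] = ½[√453.4 − 1] = 10.1.
y₂ = 10.1 × 0.692 = 7.02 m.
Head loss: ΔE = (y₂ − y₁)³/(4y₁y₂) = (7.02 − 0.692)³/(4×0.692×7.02) = 254/19.4 = 13.0 m.

y₂ = 7.02 m; ΔE = 13.0 m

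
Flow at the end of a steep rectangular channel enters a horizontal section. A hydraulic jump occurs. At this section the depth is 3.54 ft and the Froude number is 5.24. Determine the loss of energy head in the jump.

Fr₁ = 5.24 (given).
From the momentum equation for a rectangular channel, y₂/y₁ = ½[√(1 + 8Fr₁²) − 1] = ½[√220.7 − 1] = 6.93.
y₂ = 6.93 × 3.54 = 24.5 ft.
V₁ = Fr₁·√(g·y₁) = 5.24×√(32.2×3.54) = 55.9 ft/s; q = V₁·y₁ = 198 ft²/s. V₂ = q/y₂ = 198/24.5 = 8.08 ft/s. E₁ = y₁ + V₁²/2g = 52.1 ft; E₂ = y₂ + V₂²/2g = 25.5 ft. ΔE = E₁ − E₂ = 26.6 ft.

ΔE = 26.6 ft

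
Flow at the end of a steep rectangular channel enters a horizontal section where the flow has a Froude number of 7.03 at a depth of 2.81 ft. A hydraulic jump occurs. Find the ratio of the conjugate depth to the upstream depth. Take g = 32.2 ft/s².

Fr₁ = 7.03 (given).
Sequent-depth ratio: y₂/y₁ = ½[√(1 + 8Fr₁²) − 1] = ½[√396.4 − 1] = 9.45.

y₂/y₁ = 9.45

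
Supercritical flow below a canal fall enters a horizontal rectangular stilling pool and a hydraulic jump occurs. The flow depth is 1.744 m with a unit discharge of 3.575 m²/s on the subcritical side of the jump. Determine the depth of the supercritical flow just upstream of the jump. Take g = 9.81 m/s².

y₁ = 0.6295 m

V₂ = q/y₂ = 3.575/1.744 = 2.050 m/s; Fr₂ = V₂/√(g·y₂) = 0.4956.
The Bélanger relation is symmetric: y₁/y₂ = ½[√(1 + 8Fr₂²) − 1] = ½[√2.9649 − 1] = 0.3609.
y₁ = 0.3609 × 1.744 = 0.6295 m.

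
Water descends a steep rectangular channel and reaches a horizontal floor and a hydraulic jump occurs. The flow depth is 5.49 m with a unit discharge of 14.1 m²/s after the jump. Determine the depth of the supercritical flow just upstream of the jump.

y₁ = 1.12 m

V₂ = q/y₂ = 14.1/5.49 = 2.57 m/s; Fr₂ = V₂/√(g·y₂) = 0.350.
From the momentum equation (using Fr₂), y₁/y₂ = ½[√(1 + 8Fr₂²) − 1] = ½[√1.980 − 1] = 0.204.
y₁ = 0.204 × 5.49 = 1.12 m.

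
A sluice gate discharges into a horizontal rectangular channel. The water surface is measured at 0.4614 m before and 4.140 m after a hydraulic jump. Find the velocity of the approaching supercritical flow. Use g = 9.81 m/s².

V₁ = 14.23 m/s

For a rectangular channel the momentum equation gives q² = ½·g·y₁·y₂·(y₁ + y₂) = ½×9.81×0.4614×4.140×4.601 = 43.11.
q = √43.11 = 6.566 m²/s.
V₁ = q/y₁ = 6.566/0.4614 = 14.23 m/s.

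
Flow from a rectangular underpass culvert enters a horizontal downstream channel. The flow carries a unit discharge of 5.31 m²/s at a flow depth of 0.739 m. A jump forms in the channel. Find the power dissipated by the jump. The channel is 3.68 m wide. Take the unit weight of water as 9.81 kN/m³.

V₁ = q/y₁ = 5.31/0.739 = 7.19 m/s. Fr₁ = V₁/√(g·y₁) = 7.19/√(9.81×0.739) = 2.67.
Sequent-depth ratio: y₂/y₁ = ½[√(1 + 8Fr₁²) − 1] = ½[√57.97 − 1] = 3.31.
y₂ = 3.31 × 0.739 = 2.44 m.
Head loss: ΔE = (y₂ − y₁)³/(4y₁y₂) = (2.44 − 0.739)³/(4×0.739×2.44) = 4.96/7.22 = 0.686 m.
Q = q·b = 5.31 × 3.68 = 19.5 m³/s. P = γ·Q·ΔE = 9.81 × 19.5 × 0.686 = 131 kW.

P = 131 kW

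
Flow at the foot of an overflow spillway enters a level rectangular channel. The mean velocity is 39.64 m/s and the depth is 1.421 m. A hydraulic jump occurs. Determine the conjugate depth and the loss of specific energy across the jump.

Fr₁ = V₁/√(g·y₁) = 39.64/√(9.81×1.421) = 10.62.
By Bélanger, y₂/y₁ = ½[√(1 + 8Fr₁²) − 1] = ½[√902.77 − 1] = 14.52.
y₂ = 14.52 × 1.421 = 20.64 m.
Head loss: ΔE = (y₂ − y₁)³/(4y₁y₂) = (20.64 − 1.421)³/(4×1.421×20.64) = 7096/117.3 = 60.49 m.

y₂ = 20.64 m; ΔE = 60.49 m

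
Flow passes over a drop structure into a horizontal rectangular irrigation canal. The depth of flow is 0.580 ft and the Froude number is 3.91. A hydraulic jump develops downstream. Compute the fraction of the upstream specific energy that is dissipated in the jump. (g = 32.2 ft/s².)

Fr₁ = 3.91 (given).
Sequent-depth ratio: y₂/y₁ = ½[√(1 + 8Fr₁²) − 1] = ½[√123.3 − 1] = 5.05.
y₂ = 5.05 × 0.580 = 2.93 ft.
E₁ = y₁(1 + Fr₁²/2) = 0.580×(1 + 3.91²/2) = 5.01 ft. ΔE = (y₂ − y₁)³/(4y₁y₂) = 1.91 ft. ΔE/E₁ = 1.91/5.01 = 0.381.

ΔE/E₁ = 0.381 (38.1%)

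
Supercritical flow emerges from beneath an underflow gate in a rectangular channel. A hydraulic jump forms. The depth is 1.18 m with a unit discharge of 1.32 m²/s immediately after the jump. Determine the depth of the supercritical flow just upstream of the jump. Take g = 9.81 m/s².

y₁ = 0.216 m

V₂ = q/y₂ = 1.32/1.18 = 1.12 m/s; Fr₂ = V₂/√(g·y₂) = 0.329.
From the momentum equation (using Fr₂), y₁/y₂ = ½[√(1 + 8Fr₂²) − 1] = ½[√1.865 − 1] = 0.183.
y₁ = 0.183 × 1.18 = 0.216 m.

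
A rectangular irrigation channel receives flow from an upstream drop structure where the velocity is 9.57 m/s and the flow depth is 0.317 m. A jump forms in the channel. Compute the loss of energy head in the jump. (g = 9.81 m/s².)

ΔE = 2.62 m

Fr₁ = V₁/√(g·y₁) = 9.57/√(9.81×0.317) = 5.43.
Sequent-depth ratio: y₂/y₁ = ½[√(1 + 8Fr₁²) − 1] = ½[√236.6 − 1] = 7.19.
y₂ = 7.19 × 0.317 = 2.28 m.
Head loss: ΔE = (y₂ − y₁)³/(4y₁y₂) = (2.28 − 0.317)³/(4×0.317×2.28) = 7.56/2.89 = 2.62 m.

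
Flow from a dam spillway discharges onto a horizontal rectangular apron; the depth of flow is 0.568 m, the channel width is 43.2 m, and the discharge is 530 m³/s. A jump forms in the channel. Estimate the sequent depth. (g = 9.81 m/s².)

y₂ = 7.07 m

q = Q/b = 530/43.2 = 12.3 m²/s; V₁ = q/y₁ = 21.6 m/s. Fr₁ = V₁/√(g·y₁) = 9.15.
Sequent-depth ratio: y₂/y₁ = ½[√(1 + 8Fr₁²) − 1] = ½[√670.8 − 1] = 12.5.
y₂ = 12.5 × 0.568 = 7.07 m.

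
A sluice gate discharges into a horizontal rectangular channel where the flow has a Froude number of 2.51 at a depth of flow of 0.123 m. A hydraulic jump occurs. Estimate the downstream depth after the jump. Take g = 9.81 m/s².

Fr₁ = 2.51 (given).
Bélanger equation: y₂/y₁ = ½[√(1 + 8Fr₁²) − 1] = ½[√51.40 − 1] = 3.08.
y₂ = 3.08 × 0.123 = 0.379 m.

y₂ = 0.379 m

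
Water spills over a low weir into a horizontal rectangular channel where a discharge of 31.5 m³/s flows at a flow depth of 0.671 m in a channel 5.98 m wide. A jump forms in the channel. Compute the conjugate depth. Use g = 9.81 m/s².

q = Q/b = 31.5/5.98 = 5.27 m²/s; V₁ = q/y₁ = 7.85 m/s. Fr₁ = V₁/√(g·y₁) = 3.06.
Conjugate-depth relation: y₂/y₁ = ½[√(1 + 8Fr₁²) − 1] = ½[√75.90 − 1] = 3.86.
y₂ = 3.86 × 0.671 = 2.59 m.

y₂ = 2.59 m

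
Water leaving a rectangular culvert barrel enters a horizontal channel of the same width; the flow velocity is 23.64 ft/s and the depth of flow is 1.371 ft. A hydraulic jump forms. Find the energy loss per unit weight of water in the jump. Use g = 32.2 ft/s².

ΔE = 3.384 ft

Fr₁ = V₁/√(g·y₁) = 23.64/√(32.2×1.371) = 3.558.
Conjugate-depth relation: y₂/y₁ = ½[√(1 + 8Fr₁²) − 1] = ½[√102.27 − 1] = 4.556.
y₂ = 4.556 × 1.371 = 6.247 ft.
Head loss: ΔE = (y₂ − y₁)³/(4y₁y₂) = (6.247 − 1.371)³/(4×1.371×6.247) = 115.9/34.26 = 3.384 ft.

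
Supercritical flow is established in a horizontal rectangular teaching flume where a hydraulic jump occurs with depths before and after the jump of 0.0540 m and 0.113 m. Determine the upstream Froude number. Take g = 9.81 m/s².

For a rectangular channel the momentum equation gives q² = ½·g·y₁·y₂·(y₁ + y₂) = ½×9.81×0.0540×0.113×0.167 = 0.00500.
q = √0.00500 = 0.0707 m²/s.
V₁ = q/y₁ = 1.31 m/s; Fr₁ = V₁/√(g·y₁) = 1.80.

Fr₁ = 1.80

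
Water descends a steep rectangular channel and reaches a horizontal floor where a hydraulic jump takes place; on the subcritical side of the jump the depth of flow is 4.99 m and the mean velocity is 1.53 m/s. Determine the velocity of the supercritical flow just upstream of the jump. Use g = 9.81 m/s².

V₁ = 17.4 m/s

Fr₂ = V₂/√(g·y₂) = 1.53/√(9.81×4.99) = 0.219.
Applying the sequent-depth relation in reverse, y₁/y₂ = ½[√(1 + 8Fr₂²) − 1] = ½[√1.383 − 1] = 0.0879.
y₁ = 0.0879 × 4.99 = 0.439 m.
V₁ = q/y₁ = 7.63/0.439 = 17.4 m/s.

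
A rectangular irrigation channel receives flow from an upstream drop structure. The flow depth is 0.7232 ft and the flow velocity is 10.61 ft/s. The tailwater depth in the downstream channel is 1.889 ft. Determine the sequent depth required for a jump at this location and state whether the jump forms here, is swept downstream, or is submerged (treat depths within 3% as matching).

Fr₁ = V₁/√(g·y₁) = 10.61/√(32.2×0.7232) = 2.199.
Sequent-depth ratio: y₂/y₁ = ½[√(1 + 8Fr₁²) − 1] = ½[√39.673 − 1] = 2.649.
y₂ = 2.649 × 0.7232 = 1.916 ft.
Tailwater y_tw = 1.889 ft: y_tw ≈ y₂, so the jump forms here.

y₂ = 1.916 ft; the jump forms here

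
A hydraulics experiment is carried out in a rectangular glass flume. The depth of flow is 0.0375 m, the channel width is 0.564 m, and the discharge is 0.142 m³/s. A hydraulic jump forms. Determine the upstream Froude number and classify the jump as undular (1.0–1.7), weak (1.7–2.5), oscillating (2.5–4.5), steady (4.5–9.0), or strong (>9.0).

q = Q/b = 0.142/0.564 = 0.252 m²/s; V₁ = q/y₁ = 6.71 m/s. Fr₁ = V₁/√(g·y₁) = 11.1.
Fr₁ = 11.1 lies in the strong range.

Fr₁ = 11.1; strong jump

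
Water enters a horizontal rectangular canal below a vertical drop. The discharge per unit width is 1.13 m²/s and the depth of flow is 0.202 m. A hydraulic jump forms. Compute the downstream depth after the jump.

y₂ = 1.04 m

V₁ = q/y₁ = 1.13/0.202 = 5.59 m/s. Fr₁ = V₁/√(g·y₁) = 5.59/√(9.81×0.202) = 3.97.
Sequent-depth ratio: y₂/y₁ = ½[√(1 + 8Fr₁²) − 1] = ½[√127.3 − 1] = 5.14.
y₂ = 5.14 × 0.202 = 1.04 m.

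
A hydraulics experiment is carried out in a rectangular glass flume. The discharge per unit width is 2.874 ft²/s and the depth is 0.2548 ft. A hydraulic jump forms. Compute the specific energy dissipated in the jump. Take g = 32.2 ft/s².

ΔE = 0.8569 ft

V₁ = q/y₁ = 2.874/0.2548 = 11.28 ft/s. Fr₁ = V₁/√(g·y₁) = 11.28/√(32.2×0.2548) = 3.938.
Sequent-depth ratio: y₂/y₁ = ½[√(1 + 8Fr₁²) − 1] = ½[√125.05 − 1] = 5.091.
y₂ = 5.091 × 0.2548 = 1.297 ft.
V₂ = q/y₂ = 2.874/1.297 = 2.215 ft/s. E₁ = y₁ + V₁²/2g = 2.230 ft; E₂ = y₂ + V₂²/2g = 1.373 ft. ΔE = E₁ − E₂ = 0.8569 ft.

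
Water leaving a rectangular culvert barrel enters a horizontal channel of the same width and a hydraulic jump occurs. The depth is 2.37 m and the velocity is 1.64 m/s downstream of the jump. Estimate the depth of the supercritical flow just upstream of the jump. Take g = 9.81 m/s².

y₁ = 0.459 m

Fr₂ = V₂/√(g·y₂) = 1.64/√(9.81×2.37) = 0.340.
Applying the sequent-depth relation in reverse, y₁/y₂ = ½[√(1 + 8Fr₂²) − 1] = ½[√1.925 − 1] = 0.194.
y₁ = 0.194 × 2.37 = 0.459 m.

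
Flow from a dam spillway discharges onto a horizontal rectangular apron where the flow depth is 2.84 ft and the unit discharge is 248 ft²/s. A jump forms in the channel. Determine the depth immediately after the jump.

y₂ = 35.3 ft

V₁ = q/y₁ = 248/2.84 = 87.3 ft/s. Fr₁ = V₁/√(g·y₁) = 87.3/√(32.2×2.84) = 9.13.
Sequent-depth ratio: y₂/y₁ = ½[√(1 + 8Fr₁²) − 1] = ½[√668.1 − 1] = 12.4.
y₂ = 12.4 × 2.84 = 35.3 ft.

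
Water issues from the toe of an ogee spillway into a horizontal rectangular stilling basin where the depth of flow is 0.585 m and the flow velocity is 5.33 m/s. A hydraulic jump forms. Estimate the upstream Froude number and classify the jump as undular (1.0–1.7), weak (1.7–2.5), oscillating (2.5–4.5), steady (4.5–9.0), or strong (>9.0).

Fr₁ = V₁/√(g·y₁) = 5.33/√(9.81×0.585) = 2.22.
Fr₁ = 2.22 lies in the weak range.

Fr₁ = 2.22; weak jump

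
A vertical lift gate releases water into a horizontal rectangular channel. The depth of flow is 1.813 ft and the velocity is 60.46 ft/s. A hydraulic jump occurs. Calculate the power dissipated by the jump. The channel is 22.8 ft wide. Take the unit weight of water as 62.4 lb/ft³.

Fr₁ = V₁/√(g·y₁) = 60.46/√(32.2×1.813) = 7.913.
Conjugate-depth relation: y₂/y₁ = ½[√(1 + 8Fr₁²) − 1] = ½[√501.92 − 1] = 10.70.
y₂ = 10.70 × 1.813 = 19.40 ft.
q = V₁·y₁ = 60.46 × 1.813 = 109.6 ft²/s. V₂ = q/y₂ = 109.6/19.40 = 5.649 ft/s. E₁ = y₁ + V₁²/2g = 58.57 ft; E₂ = y₂ + V₂²/2g = 19.90 ft. ΔE = E₁ − E₂ = 38.68 ft.
Q = q·b = 109.6 × 22.8 = 2499 cfs. P = γ·Q·ΔE/550 = 62.4 × 2499 × 38.68 / 550 = 10966 hp.

P = 10966 hp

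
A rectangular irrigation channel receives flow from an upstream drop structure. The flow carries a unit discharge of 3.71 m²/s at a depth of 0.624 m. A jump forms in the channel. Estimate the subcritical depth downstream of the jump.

V₁ = q/y₁ = 3.71/0.624 = 5.95 m/s. Fr₁ = V₁/√(g·y₁) = 5.95/√(9.81×0.624) = 2.40.
From the momentum equation for a rectangular channel, y₂/y₁ = ½[√(1 + 8Fr₁²) − 1] = ½[√47.20 − 1] = 2.94.
y₂ = 2.94 × 0.624 = 1.83 m.

y₂ = 1.83 m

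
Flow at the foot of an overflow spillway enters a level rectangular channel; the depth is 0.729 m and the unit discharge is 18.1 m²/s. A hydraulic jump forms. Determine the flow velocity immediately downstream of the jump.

V₁ = q/y₁ = 18.1/0.729 = 24.8 m/s. Fr₁ = V₁/√(g·y₁) = 24.8/√(9.81×0.729) = 9.28.
Sequent-depth ratio: y₂/y₁ = ½[√(1 + 8Fr₁²) − 1] = ½[√690.6 − 1] = 12.6.
y₂ = 12.6 × 0.729 = 9.21 m.
V₂ = q/y₂ = 18.1/9.21 = 1.96 m/s.

V₂ = 1.96 m/s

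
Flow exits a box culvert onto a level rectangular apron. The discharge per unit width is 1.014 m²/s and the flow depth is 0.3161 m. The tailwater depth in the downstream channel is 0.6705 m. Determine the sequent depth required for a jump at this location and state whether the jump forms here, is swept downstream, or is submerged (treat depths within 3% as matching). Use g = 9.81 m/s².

V₁ = q/y₁ = 1.014/0.3161 = 3.208 m/s. Fr₁ = V₁/√(g·y₁) = 3.208/√(9.81×0.3161) = 1.822.
From the momentum equation for a rectangular channel, y₂/y₁ = ½[√(1 + 8Fr₁²) − 1] = ½[√27.547 − 1] = 2.124.
y₂ = 2.124 × 0.3161 = 0.6715 m.
Tailwater y_tw = 0.6705 m: y_tw ≈ y₂, so the jump forms here.

y₂ = 0.6715 m; the jump forms here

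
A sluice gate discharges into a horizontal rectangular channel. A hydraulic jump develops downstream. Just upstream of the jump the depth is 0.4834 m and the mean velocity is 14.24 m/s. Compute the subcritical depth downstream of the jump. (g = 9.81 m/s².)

y₂ = 4.235 m

Fr₁ = V₁/√(g·y₁) = 14.24/√(9.81×0.4834) = 6.539.
By Bélanger, y₂/y₁ = ½[√(1 + 8Fr₁²) − 1] = ½[√343.09 − 1] = 8.761.
y₂ = 8.761 × 0.4834 = 4.235 m.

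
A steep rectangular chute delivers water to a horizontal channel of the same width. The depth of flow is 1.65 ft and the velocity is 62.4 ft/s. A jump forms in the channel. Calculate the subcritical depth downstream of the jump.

y₂ = 19.2 ft

Fr₁ = V₁/√(g·y₁) = 62.4/√(32.2×1.65) = 8.56.
From the momentum equation for a rectangular channel, y₂/y₁ = ½[√(1 + 8Fr₁²) − 1] = ½[√587.3 − 1] = 11.6.
y₂ = 11.6 × 1.65 = 19.2 ft.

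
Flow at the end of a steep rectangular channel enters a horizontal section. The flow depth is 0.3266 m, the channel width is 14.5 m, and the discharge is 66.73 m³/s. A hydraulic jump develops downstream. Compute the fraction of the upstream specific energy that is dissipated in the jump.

ΔE/E₁ = 0.659 (65.9%)

q = Q/b = 66.73/14.5 = 4.602 m²/s; V₁ = q/y₁ = 14.09 m/s. Fr₁ = V₁/√(g·y₁) = 7.872.
From the momentum equation for a rectangular channel, y₂/y₁ = ½[√(1 + 8Fr₁²) − 1] = ½[√496.77 − 1] = 10.64.
y₂ = 10.64 × 0.3266 = 3.476 m.
E₁ = y₁ + V₁²/2g = 10.45 m. ΔE = (y₂ − y₁)³/(4y₁y₂) = 6.881 m. ΔE/E₁ = 6.881/10.45 = 0.659.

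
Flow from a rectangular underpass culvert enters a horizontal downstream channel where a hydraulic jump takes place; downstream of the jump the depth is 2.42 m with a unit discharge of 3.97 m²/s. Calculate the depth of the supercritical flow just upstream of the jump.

y₁ = 0.461 m

V₂ = q/y₂ = 3.97/2.42 = 1.64 m/s; Fr₂ = V₂/√(g·y₂) = 0.337.
Since the conjugate-depth ratio holds either way, y₁/y₂ = ½[√(1 + 8Fr₂²) − 1] = ½[√1.907 − 1] = 0.190.
y₁ = 0.190 × 2.42 = 0.461 m.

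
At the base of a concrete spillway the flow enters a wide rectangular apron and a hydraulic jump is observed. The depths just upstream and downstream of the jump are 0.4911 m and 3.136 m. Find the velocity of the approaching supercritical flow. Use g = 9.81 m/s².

V₁ = 10.66 m/s

For a rectangular channel the momentum equation gives q² = ½·g·y₁·y₂·(y₁ + y₂) = ½×9.81×0.4911×3.136×3.627 = 27.40.
q = √27.40 = 5.234 m²/s.
V₁ = q/y₁ = 5.234/0.4911 = 10.66 m/s.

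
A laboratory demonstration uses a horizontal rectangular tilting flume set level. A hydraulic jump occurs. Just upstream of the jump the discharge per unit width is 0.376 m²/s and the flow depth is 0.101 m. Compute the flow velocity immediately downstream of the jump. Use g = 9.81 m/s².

V₁ = q/y₁ = 0.376/0.101 = 3.72 m/s. Fr₁ = V₁/√(g·y₁) = 3.72/√(9.81×0.101) = 3.74.
Sequent-depth ratio: y₂/y₁ = ½[√(1 + 8Fr₁²) − 1] = ½[√112.9 − 1] = 4.81.
y₂ = 4.81 × 0.101 = 0.486 m.
V₂ = q/y₂ = 0.376/0.486 = 0.774 m/s.

V₂ = 0.774 m/s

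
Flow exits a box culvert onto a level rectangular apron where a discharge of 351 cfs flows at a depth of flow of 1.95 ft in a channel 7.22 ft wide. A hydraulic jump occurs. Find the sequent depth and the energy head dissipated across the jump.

q = Q/b = 351/7.22 = 48.6 ft²/s; V₁ = q/y₁ = 24.9 ft/s. Fr₁ = V₁/√(g·y₁) = 3.15.
Sequent-depth ratio: y₂/y₁ = ½[√(1 + 8Fr₁²) − 1] = ½[√80.19 − 1] = 3.98.
y₂ = 3.98 × 1.95 = 7.76 ft.
Head loss: ΔE = (y₂ − y₁)³/(4y₁y₂) = (7.76 − 1.95)³/(4×1.95×7.76) = 196/60.5 = 3.24 ft.

y₂ = 7.76 ft; ΔE = 3.24 ft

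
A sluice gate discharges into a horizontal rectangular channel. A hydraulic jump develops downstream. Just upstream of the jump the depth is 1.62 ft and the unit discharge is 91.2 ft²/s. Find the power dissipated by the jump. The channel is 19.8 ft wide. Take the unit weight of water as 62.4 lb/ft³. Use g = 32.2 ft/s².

P = 6827 hp

V₁ = q/y₁ = 91.2/1.62 = 56.3 ft/s. Fr₁ = V₁/√(g·y₁) = 56.3/√(32.2×1.62) = 7.79.
By Bélanger, y₂/y₁ = ½[√(1 + 8Fr₁²) − 1] = ½[√487.0 − 1] = 10.5.
y₂ = 10.5 × 1.62 = 17.1 ft.
Head loss: ΔE = (y₂ − y₁)³/(4y₁y₂) = (17.1 − 1.62)³/(4×1.62×17.1) = 3685/111 = 33.3 ft.
Q = q·b = 91.2 × 19.8 = 1806 cfs. P = γ·Q·ΔE/550 = 62.4 × 1806 × 33.3 / 550 = 6827 hp.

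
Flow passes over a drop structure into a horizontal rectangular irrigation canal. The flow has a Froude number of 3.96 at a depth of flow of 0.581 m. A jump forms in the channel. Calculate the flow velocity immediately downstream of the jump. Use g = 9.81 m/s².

V₂ = 1.85 m/s

Fr₁ = 3.96 (given).
Bélanger equation: y₂/y₁ = ½[√(1 + 8Fr₁²) − 1] = ½[√126.5 − 1] = 5.12.
y₂ = 5.12 × 0.581 = 2.98 m.
V₁ = Fr₁·√(g·y₁) = 3.96×√(9.81×0.581) = 9.45 m/s; q = V₁·y₁ = 5.49 m²/s.
V₂ = q/y₂ = 5.49/2.98 = 1.85 m/s.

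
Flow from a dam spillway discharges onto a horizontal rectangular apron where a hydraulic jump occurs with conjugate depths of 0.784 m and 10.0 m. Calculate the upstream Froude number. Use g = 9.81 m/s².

Fr₁ = 9.37

For a rectangular channel the momentum equation gives q² = ½·g·y₁·y₂·(y₁ + y₂) = ½×9.81×0.784×10.0×10.8 = 415.
q = √415 = 20.4 m²/s.
V₁ = q/y₁ = 26.0 m/s; Fr₁ = V₁/√(g·y₁) = 9.37.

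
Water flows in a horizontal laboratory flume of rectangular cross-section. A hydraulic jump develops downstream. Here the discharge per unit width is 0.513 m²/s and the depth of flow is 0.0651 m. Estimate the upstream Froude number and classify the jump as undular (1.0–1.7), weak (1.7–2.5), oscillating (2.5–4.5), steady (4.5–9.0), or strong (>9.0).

Fr₁ = 9.86; strong jump

V₁ = q/y₁ = 0.513/0.0651 = 7.88 m/s. Fr₁ = V₁/√(g·y₁) = 7.88/√(9.81×0.0651) = 9.86.
Fr₁ = 9.86 lies in the strong range.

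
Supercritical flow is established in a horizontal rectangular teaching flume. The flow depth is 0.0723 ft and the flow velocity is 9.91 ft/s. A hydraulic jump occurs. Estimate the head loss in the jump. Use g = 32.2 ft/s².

ΔE = 0.948 ft

Fr₁ = V₁/√(g·y₁) = 9.91/√(32.2×0.0723) = 6.49.
By Bélanger, y₂/y₁ = ½[√(1 + 8Fr₁²) − 1] = ½[√338.5 − 1] = 8.70.
y₂ = 8.70 × 0.0723 = 0.629 ft.
Head loss: ΔE = (y₂ − y₁)³/(4y₁y₂) = (0.629 − 0.0723)³/(4×0.0723×0.629) = 0.172/0.182 = 0.948 ft.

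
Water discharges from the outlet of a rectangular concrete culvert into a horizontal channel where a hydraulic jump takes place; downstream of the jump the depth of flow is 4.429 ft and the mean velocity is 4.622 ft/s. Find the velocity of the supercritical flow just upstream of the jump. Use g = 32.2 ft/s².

V₁ = 19.15 ft/s

Fr₂ = V₂/√(g·y₂) = 4.622/√(32.2×4.429) = 0.3870.
Applying the sequent-depth relation in reverse, y₁/y₂ = ½[√(1 + 8Fr₂²) − 1] = ½[√2.1984 − 1] = 0.2413.
y₁ = 0.2413 × 4.429 = 1.069 ft.
V₁ = q/y₁ = 20.47/1.069 = 19.15 ft/s.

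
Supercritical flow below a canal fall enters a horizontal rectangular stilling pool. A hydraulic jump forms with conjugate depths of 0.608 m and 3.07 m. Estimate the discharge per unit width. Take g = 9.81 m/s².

q = 5.80 m²/s

For a rectangular channel the momentum equation gives q² = ½·g·y₁·y₂·(y₁ + y₂) = ½×9.81×0.608×3.07×3.68 = 33.7.
q = √33.7 = 5.80 m²/s.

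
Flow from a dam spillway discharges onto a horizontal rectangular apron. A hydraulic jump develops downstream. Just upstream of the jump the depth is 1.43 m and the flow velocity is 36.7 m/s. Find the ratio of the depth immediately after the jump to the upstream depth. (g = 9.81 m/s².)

y₂/y₁ = 13.4

Fr₁ = V₁/√(g·y₁) = 36.7/√(9.81×1.43) = 9.80.
By Bélanger, y₂/y₁ = ½[√(1 + 8Fr₁²) − 1] = ½[√769.1 − 1] = 13.4.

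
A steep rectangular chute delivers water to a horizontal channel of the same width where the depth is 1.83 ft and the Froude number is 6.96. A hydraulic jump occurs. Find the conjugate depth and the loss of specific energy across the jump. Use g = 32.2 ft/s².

Fr₁ = 6.96 (given).
Sequent-depth ratio: y₂/y₁ = ½[√(1 + 8Fr₁²) − 1] = ½[√388.5 − 1] = 9.36.
y₂ = 9.36 × 1.83 = 17.1 ft.
V₁ = Fr₁·√(g·y₁) = 6.96×√(32.2×1.83) = 53.4 ft/s; q = V₁·y₁ = 97.8 ft²/s. V₂ = q/y₂ = 97.8/17.1 = 5.71 ft/s. E₁ = y₁ + V₁²/2g = 46.2 ft; E₂ = y₂ + V₂²/2g = 17.6 ft. ΔE = E₁ − E₂ = 28.5 ft.

y₂ = 17.1 ft; ΔE = 28.5 ft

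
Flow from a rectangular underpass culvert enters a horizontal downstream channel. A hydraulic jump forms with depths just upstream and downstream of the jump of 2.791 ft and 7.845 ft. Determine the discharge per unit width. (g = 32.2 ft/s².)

q = 61.23 ft²/s

For a rectangular channel the momentum equation gives q² = ½·g·y₁·y₂·(y₁ + y₂) = ½×32.2×2.791×7.845×10.64 = 3749.
q = √3749 = 61.23 ft²/s.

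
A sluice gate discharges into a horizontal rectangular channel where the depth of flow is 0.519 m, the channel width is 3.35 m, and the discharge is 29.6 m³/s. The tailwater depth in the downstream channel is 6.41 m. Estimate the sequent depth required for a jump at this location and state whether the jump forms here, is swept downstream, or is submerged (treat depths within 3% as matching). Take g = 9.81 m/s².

y₂ = 5.28 m; the jump is submerged

q = Q/b = 29.6/3.35 = 8.84 m²/s; V₁ = q/y₁ = 17.0 m/s. Fr₁ = V₁/√(g·y₁) = 7.55.
Bélanger equation: y₂/y₁ = ½[√(1 + 8Fr₁²) − 1] = ½[√456.4 − 1] = 10.2.
y₂ = 10.2 × 0.519 = 5.28 m.
Tailwater y_tw = 6.41 m: y_tw > y₂, so the jump is submerged.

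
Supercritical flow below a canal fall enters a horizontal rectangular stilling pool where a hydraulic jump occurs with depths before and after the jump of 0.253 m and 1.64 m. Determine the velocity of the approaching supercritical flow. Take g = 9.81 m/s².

V₁ = 7.76 m/s

For a rectangular channel the momentum equation gives q² = ½·g·y₁·y₂·(y₁ + y₂) = ½×9.81×0.253×1.64×1.89 = 3.85.
q = √3.85 = 1.96 m²/s.
V₁ = q/y₁ = 1.96/0.253 = 7.76 m/s.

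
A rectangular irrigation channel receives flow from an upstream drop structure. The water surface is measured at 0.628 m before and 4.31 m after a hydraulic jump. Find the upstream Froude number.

For a rectangular channel the momentum equation gives q² = ½·g·y₁·y₂·(y₁ + y₂) = ½×9.81×0.628×4.31×4.94 = 65.6.
q = √65.6 = 8.10 m²/s.
V₁ = q/y₁ = 12.9 m/s; Fr₁ = V₁/√(g·y₁) = 5.19.

Fr₁ = 5.19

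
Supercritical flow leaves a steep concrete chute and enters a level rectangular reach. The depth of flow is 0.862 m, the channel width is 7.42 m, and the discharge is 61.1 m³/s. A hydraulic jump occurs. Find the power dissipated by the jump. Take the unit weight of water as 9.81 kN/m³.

q = Q/b = 61.1/7.42 = 8.23 m²/s; V₁ = q/y₁ = 9.55 m/s. Fr₁ = V₁/√(g·y₁) = 3.29.
From the momentum equation for a rectangular channel, y₂/y₁ = ½[√(1 + 8Fr₁²) − 1] = ½[√87.33 − 1] = 4.17.
y₂ = 4.17 × 0.862 = 3.60 m.
Head loss: ΔE = (y₂ − y₁)³/(4y₁y₂) = (3.60 − 0.862)³/(4×0.862×3.60) = 20.5/12.4 = 1.65 m.
P = γ·Q·ΔE = 9.81 × 61.1 × 1.65 = 989 kW.

P = 989 kW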